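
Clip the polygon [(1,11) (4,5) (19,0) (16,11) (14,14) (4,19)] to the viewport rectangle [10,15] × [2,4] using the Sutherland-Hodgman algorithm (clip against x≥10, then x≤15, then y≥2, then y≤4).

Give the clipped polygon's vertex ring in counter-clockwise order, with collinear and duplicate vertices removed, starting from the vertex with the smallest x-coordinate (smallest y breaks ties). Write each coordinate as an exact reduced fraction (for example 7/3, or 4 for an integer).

Clipped polygon: [(10,3) (13,2) (15,2) (15,4) (10,4)]

1. After x ≥ 10: [(10,3) (19,0) (16,11) (14,14) (10,16)]
2. After x ≤ 15: [(10,3) (15,4/3) (15,25/2) (14,14) (10,16)]
3. After y ≥ 2: [(10,3) (13,2) (15,2) (15,25/2) (14,14) (10,16)]
4. After y ≤ 4: [(10,4) (10,3) (13,2) (15,2) (15,4)]
5. Canonical ring: [(10,3) (13,2) (15,2) (15,4) (10,4)]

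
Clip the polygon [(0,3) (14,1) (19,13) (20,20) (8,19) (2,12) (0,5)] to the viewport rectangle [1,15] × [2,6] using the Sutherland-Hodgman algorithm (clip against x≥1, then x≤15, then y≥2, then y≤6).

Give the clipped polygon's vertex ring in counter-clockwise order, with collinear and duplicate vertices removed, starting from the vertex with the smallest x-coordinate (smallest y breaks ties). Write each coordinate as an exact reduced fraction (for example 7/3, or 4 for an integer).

Clipped polygon: [(1,20/7) (7,2) (173/12,2) (15,17/5) (15,6) (1,6)]

1. After x ≥ 1: [(1,20/7) (14,1) (19,13) (20,20) (8,19) (2,12) (1,17/2)]
2. After x ≤ 15: [(1,20/7) (14,1) (15,17/5) (15,235/12) (8,19) (2,12) (1,17/2)]
3. After y ≥ 2: [(1,20/7) (7,2) (173/12,2) (15,17/5) (15,235/12) (8,19) (2,12) (1,17/2)]
4. After y ≤ 6: [(1,6) (1,20/7) (7,2) (173/12,2) (15,17/5) (15,6)]
5. Canonical ring: [(1,20/7) (7,2) (173/12,2) (15,17/5) (15,6) (1,6)]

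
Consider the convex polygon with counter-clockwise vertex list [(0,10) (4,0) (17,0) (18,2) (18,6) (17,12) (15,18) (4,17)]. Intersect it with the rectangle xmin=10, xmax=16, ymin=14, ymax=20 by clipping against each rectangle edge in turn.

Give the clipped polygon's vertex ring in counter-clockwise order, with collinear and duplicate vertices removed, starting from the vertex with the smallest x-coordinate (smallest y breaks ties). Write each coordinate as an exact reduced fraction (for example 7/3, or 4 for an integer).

Clipped polygon: [(10,14) (16,14) (16,15) (15,18) (10,193/11)]

1. After x ≥ 10: [(10,0) (17,0) (18,2) (18,6) (17,12) (15,18) (10,193/11)]
2. After x ≤ 16: [(10,0) (16,0) (16,15) (15,18) (10,193/11)]
3. After y ≥ 14: [(10,14) (16,14) (16,15) (15,18) (10,193/11)]
4. After y ≤ 20: [(10,14) (16,14) (16,15) (15,18) (10,193/11)]
5. Canonical ring: [(10,14) (16,14) (16,15) (15,18) (10,193/11)]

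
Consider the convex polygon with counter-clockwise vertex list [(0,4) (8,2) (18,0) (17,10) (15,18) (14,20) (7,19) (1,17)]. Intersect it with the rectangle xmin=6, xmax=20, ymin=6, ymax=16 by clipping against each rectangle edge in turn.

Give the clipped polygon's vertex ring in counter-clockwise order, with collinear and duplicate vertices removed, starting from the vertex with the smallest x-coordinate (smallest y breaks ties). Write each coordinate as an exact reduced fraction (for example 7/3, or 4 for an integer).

Clipped polygon: [(6,6) (87/5,6) (17,10) (31/2,16) (6,16)]

1. After x ≥ 6: [(6,5/2) (8,2) (18,0) (17,10) (15,18) (14,20) (7,19) (6,56/3)]
2. After x ≤ 20: [(6,5/2) (8,2) (18,0) (17,10) (15,18) (14,20) (7,19) (6,56/3)]
3. After y ≥ 6: [(6,6) (87/5,6) (17,10) (15,18) (14,20) (7,19) (6,56/3)]
4. After y ≤ 16: [(6,16) (6,6) (87/5,6) (17,10) (31/2,16)]
5. Canonical ring: [(6,6) (87/5,6) (17,10) (31/2,16) (6,16)]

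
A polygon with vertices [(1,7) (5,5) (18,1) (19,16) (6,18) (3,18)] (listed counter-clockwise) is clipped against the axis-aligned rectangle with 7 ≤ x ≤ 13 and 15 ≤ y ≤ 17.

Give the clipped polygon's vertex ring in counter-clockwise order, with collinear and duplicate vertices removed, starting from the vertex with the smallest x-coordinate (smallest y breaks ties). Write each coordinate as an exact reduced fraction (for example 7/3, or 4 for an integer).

1. After x ≥ 7: [(7,57/13) (18,1) (19,16) (7,232/13)]
2. After x ≤ 13: [(7,57/13) (13,33/13) (13,220/13) (7,232/13)]
3. After y ≥ 15: [(7,15) (13,15) (13,220/13) (7,232/13)]
4. After y ≤ 17: [(7,17) (7,15) (13,15) (13,220/13) (25/2,17)]
5. Canonical ring: [(7,15) (13,15) (13,220/13) (25/2,17) (7,17)]

Clipped polygon: [(7,15) (13,15) (13,220/13) (25/2,17) (7,17)]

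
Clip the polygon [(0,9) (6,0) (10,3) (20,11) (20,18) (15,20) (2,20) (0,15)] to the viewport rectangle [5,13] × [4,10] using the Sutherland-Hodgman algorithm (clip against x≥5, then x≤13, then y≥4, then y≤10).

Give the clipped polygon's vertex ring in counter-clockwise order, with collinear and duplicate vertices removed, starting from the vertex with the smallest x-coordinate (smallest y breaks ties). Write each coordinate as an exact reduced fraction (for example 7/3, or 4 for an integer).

Clipped polygon: [(5,4) (45/4,4) (13,27/5) (13,10) (5,10)]

1. After x ≥ 5: [(5,3/2) (6,0) (10,3) (20,11) (20,18) (15,20) (5,20)]
2. After x ≤ 13: [(5,3/2) (6,0) (10,3) (13,27/5) (13,20) (5,20)]
3. After y ≥ 4: [(5,4) (45/4,4) (13,27/5) (13,20) (5,20)]
4. After y ≤ 10: [(5,10) (5,4) (45/4,4) (13,27/5) (13,10)]
5. Canonical ring: [(5,4) (45/4,4) (13,27/5) (13,10) (5,10)]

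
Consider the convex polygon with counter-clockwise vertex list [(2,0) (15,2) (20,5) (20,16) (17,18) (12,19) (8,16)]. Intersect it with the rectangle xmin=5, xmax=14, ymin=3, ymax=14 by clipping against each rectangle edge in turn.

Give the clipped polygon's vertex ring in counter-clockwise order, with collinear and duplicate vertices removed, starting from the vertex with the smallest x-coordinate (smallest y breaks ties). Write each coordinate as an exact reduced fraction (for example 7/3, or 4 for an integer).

Clipped polygon: [(5,3) (14,3) (14,14) (29/4,14) (5,8)]

1. After x ≥ 5: [(5,8) (5,6/13) (15,2) (20,5) (20,16) (17,18) (12,19) (8,16)]
2. After x ≤ 14: [(5,8) (5,6/13) (14,24/13) (14,93/5) (12,19) (8,16)]
3. After y ≥ 3: [(5,8) (5,3) (14,3) (14,93/5) (12,19) (8,16)]
4. After y ≤ 14: [(29/4,14) (5,8) (5,3) (14,3) (14,14)]
5. Canonical ring: [(5,3) (14,3) (14,14) (29/4,14) (5,8)]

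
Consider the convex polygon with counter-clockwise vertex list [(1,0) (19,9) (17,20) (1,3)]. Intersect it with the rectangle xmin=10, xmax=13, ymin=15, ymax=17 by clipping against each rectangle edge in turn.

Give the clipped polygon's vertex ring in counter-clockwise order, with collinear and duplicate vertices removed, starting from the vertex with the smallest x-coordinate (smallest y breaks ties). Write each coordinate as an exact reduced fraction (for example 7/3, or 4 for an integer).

Clipped polygon: [(209/17,15) (13,15) (13,63/4)]

1. After x ≥ 10: [(10,9/2) (19,9) (17,20) (10,201/16)]
2. After x ≤ 13: [(10,9/2) (13,6) (13,63/4) (10,201/16)]
3. After y ≥ 15: [(13,15) (13,63/4) (209/17,15)]
4. After y ≤ 17: [(13,15) (13,63/4) (209/17,15)]
5. Canonical ring: [(209/17,15) (13,15) (13,63/4)]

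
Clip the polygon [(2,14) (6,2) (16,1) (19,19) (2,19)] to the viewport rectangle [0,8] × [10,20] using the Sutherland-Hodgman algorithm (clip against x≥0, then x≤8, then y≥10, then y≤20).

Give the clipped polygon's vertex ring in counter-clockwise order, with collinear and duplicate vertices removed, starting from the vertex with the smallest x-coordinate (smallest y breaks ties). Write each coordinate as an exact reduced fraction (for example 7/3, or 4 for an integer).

Clipped polygon: [(2,14) (10/3,10) (8,10) (8,19) (2,19)]

1. After x ≥ 0: [(2,14) (6,2) (16,1) (19,19) (2,19)]
2. After x ≤ 8: [(2,14) (6,2) (8,9/5) (8,19) (2,19)]
3. After y ≥ 10: [(2,14) (10/3,10) (8,10) (8,19) (2,19)]
4. After y ≤ 20: [(2,14) (10/3,10) (8,10) (8,19) (2,19)]
5. Canonical ring: [(2,14) (10/3,10) (8,10) (8,19) (2,19)]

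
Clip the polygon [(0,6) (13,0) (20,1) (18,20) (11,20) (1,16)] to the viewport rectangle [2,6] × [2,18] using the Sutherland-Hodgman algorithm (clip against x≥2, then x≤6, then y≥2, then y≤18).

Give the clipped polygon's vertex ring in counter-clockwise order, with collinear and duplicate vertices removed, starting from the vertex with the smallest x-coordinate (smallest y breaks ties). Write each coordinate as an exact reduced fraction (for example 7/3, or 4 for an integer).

Clipped polygon: [(2,66/13) (6,42/13) (6,18) (2,82/5)]

1. After x ≥ 2: [(2,66/13) (13,0) (20,1) (18,20) (11,20) (2,82/5)]
2. After x ≤ 6: [(2,66/13) (6,42/13) (6,18) (2,82/5)]
3. After y ≥ 2: [(2,66/13) (6,42/13) (6,18) (2,82/5)]
4. After y ≤ 18: [(2,66/13) (6,42/13) (6,18) (2,82/5)]
5. Canonical ring: [(2,66/13) (6,42/13) (6,18) (2,82/5)]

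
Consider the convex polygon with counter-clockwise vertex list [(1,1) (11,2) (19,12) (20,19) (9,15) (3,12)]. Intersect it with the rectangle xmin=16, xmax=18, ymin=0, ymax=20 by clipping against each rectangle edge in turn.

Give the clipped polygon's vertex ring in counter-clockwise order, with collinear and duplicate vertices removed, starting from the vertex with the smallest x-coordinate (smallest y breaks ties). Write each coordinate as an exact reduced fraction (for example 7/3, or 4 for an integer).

1. After x ≥ 16: [(16,33/4) (19,12) (20,19) (16,193/11)]
2. After x ≤ 18: [(16,33/4) (18,43/4) (18,201/11) (16,193/11)]
3. After y ≥ 0: [(16,33/4) (18,43/4) (18,201/11) (16,193/11)]
4. After y ≤ 20: [(16,33/4) (18,43/4) (18,201/11) (16,193/11)]
5. Canonical ring: [(16,33/4) (18,43/4) (18,201/11) (16,193/11)]

Clipped polygon: [(16,33/4) (18,43/4) (18,201/11) (16,193/11)]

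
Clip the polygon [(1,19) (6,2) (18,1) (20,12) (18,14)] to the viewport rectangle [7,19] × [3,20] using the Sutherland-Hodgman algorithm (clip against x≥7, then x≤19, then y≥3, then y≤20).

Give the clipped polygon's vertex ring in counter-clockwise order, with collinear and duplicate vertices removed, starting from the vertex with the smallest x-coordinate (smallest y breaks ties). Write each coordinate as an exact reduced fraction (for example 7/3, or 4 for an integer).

1. After x ≥ 7: [(7,293/17) (7,23/12) (18,1) (20,12) (18,14)]
2. After x ≤ 19: [(7,293/17) (7,23/12) (18,1) (19,13/2) (19,13) (18,14)]
3. After y ≥ 3: [(7,293/17) (7,3) (202/11,3) (19,13/2) (19,13) (18,14)]
4. After y ≤ 20: [(7,293/17) (7,3) (202/11,3) (19,13/2) (19,13) (18,14)]
5. Canonical ring: [(7,3) (202/11,3) (19,13/2) (19,13) (18,14) (7,293/17)]

Clipped polygon: [(7,3) (202/11,3) (19,13/2) (19,13) (18,14) (7,293/17)]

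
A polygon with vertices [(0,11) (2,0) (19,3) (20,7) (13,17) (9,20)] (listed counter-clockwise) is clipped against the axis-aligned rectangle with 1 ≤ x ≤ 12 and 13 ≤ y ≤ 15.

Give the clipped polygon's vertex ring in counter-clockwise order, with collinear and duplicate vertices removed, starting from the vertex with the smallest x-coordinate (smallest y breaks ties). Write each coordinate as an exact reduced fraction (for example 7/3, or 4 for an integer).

1. After x ≥ 1: [(1,12) (1,11/2) (2,0) (19,3) (20,7) (13,17) (9,20)]
2. After x ≤ 12: [(1,12) (1,11/2) (2,0) (12,30/17) (12,71/4) (9,20)]
3. After y ≥ 13: [(2,13) (12,13) (12,71/4) (9,20)]
4. After y ≤ 15: [(4,15) (2,13) (12,13) (12,15)]
5. Canonical ring: [(2,13) (12,13) (12,15) (4,15)]

Clipped polygon: [(2,13) (12,13) (12,15) (4,15)]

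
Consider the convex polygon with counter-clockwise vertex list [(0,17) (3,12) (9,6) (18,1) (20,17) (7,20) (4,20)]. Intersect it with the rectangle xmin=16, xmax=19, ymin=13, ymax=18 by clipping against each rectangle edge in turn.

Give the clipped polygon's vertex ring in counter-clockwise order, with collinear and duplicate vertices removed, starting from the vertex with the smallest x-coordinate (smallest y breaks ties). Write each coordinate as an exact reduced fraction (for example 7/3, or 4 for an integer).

1. After x ≥ 16: [(16,19/9) (18,1) (20,17) (16,233/13)]
2. After x ≤ 19: [(16,19/9) (18,1) (19,9) (19,224/13) (16,233/13)]
3. After y ≥ 13: [(16,13) (19,13) (19,224/13) (16,233/13)]
4. After y ≤ 18: [(16,13) (19,13) (19,224/13) (16,233/13)]
5. Canonical ring: [(16,13) (19,13) (19,224/13) (16,233/13)]

Clipped polygon: [(16,13) (19,13) (19,224/13) (16,233/13)]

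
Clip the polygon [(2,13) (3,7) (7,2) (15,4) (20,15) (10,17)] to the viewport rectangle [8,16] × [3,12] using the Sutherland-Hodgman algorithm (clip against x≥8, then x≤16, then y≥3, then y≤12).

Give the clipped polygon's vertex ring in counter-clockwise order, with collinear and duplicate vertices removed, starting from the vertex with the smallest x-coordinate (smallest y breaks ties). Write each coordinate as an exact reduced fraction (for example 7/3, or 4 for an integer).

Clipped polygon: [(8,3) (11,3) (15,4) (16,31/5) (16,12) (8,12)]

1. After x ≥ 8: [(8,16) (8,9/4) (15,4) (20,15) (10,17)]
2. After x ≤ 16: [(8,16) (8,9/4) (15,4) (16,31/5) (16,79/5) (10,17)]
3. After y ≥ 3: [(8,16) (8,3) (11,3) (15,4) (16,31/5) (16,79/5) (10,17)]
4. After y ≤ 12: [(8,12) (8,3) (11,3) (15,4) (16,31/5) (16,12)]
5. Canonical ring: [(8,3) (11,3) (15,4) (16,31/5) (16,12) (8,12)]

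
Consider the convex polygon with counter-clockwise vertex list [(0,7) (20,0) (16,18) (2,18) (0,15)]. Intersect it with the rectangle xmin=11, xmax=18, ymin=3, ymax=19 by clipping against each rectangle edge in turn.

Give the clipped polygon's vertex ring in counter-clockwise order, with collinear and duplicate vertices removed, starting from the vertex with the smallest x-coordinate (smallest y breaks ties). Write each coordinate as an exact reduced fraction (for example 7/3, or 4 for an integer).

1. After x ≥ 11: [(11,63/20) (20,0) (16,18) (11,18)]
2. After x ≤ 18: [(11,63/20) (18,7/10) (18,9) (16,18) (11,18)]
3. After y ≥ 3: [(11,63/20) (80/7,3) (18,3) (18,9) (16,18) (11,18)]
4. After y ≤ 19: [(11,63/20) (80/7,3) (18,3) (18,9) (16,18) (11,18)]
5. Canonical ring: [(11,63/20) (80/7,3) (18,3) (18,9) (16,18) (11,18)]

Clipped polygon: [(11,63/20) (80/7,3) (18,3) (18,9) (16,18) (11,18)]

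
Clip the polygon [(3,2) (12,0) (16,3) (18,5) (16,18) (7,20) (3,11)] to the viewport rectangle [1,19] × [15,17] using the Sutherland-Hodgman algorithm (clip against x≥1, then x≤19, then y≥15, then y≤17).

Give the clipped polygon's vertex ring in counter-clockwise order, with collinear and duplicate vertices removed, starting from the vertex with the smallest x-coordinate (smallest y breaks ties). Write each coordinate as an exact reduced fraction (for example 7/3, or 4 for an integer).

1. After x ≥ 1: [(3,2) (12,0) (16,3) (18,5) (16,18) (7,20) (3,11)]
2. After x ≤ 19: [(3,2) (12,0) (16,3) (18,5) (16,18) (7,20) (3,11)]
3. After y ≥ 15: [(214/13,15) (16,18) (7,20) (43/9,15)]
4. After y ≤ 17: [(214/13,15) (210/13,17) (17/3,17) (43/9,15)]
5. Canonical ring: [(43/9,15) (214/13,15) (210/13,17) (17/3,17)]

Clipped polygon: [(43/9,15) (214/13,15) (210/13,17) (17/3,17)]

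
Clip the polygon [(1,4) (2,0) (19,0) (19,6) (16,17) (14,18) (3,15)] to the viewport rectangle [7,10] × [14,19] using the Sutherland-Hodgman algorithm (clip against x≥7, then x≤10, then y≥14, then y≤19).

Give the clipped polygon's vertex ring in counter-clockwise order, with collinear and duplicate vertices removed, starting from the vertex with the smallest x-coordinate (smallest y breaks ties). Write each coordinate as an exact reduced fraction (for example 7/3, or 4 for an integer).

1. After x ≥ 7: [(7,0) (19,0) (19,6) (16,17) (14,18) (7,177/11)]
2. After x ≤ 10: [(7,0) (10,0) (10,186/11) (7,177/11)]
3. After y ≥ 14: [(7,14) (10,14) (10,186/11) (7,177/11)]
4. After y ≤ 19: [(7,14) (10,14) (10,186/11) (7,177/11)]
5. Canonical ring: [(7,14) (10,14) (10,186/11) (7,177/11)]

Clipped polygon: [(7,14) (10,14) (10,186/11) (7,177/11)]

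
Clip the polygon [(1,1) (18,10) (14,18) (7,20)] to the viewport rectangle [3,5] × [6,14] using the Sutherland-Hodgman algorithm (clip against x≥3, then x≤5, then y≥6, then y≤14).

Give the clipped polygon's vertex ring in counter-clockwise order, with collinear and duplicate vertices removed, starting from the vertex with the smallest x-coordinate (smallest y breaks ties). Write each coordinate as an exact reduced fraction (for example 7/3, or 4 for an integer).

Clipped polygon: [(3,6) (5,6) (5,41/3) (3,22/3)]

1. After x ≥ 3: [(3,22/3) (3,35/17) (18,10) (14,18) (7,20)]
2. After x ≤ 5: [(5,41/3) (3,22/3) (3,35/17) (5,53/17)]
3. After y ≥ 6: [(5,6) (5,41/3) (3,22/3) (3,6)]
4. After y ≤ 14: [(5,6) (5,41/3) (3,22/3) (3,6)]
5. Canonical ring: [(3,6) (5,6) (5,41/3) (3,22/3)]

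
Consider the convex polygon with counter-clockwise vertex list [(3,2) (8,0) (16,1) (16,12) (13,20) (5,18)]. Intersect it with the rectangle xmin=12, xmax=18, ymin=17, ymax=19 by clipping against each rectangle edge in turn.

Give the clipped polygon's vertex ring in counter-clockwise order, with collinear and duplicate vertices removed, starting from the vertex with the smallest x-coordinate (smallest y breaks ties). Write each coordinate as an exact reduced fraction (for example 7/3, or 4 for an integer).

Clipped polygon: [(12,17) (113/8,17) (107/8,19) (12,19)]

1. After x ≥ 12: [(12,1/2) (16,1) (16,12) (13,20) (12,79/4)]
2. After x ≤ 18: [(12,1/2) (16,1) (16,12) (13,20) (12,79/4)]
3. After y ≥ 17: [(12,17) (113/8,17) (13,20) (12,79/4)]
4. After y ≤ 19: [(12,19) (12,17) (113/8,17) (107/8,19)]
5. Canonical ring: [(12,17) (113/8,17) (107/8,19) (12,19)]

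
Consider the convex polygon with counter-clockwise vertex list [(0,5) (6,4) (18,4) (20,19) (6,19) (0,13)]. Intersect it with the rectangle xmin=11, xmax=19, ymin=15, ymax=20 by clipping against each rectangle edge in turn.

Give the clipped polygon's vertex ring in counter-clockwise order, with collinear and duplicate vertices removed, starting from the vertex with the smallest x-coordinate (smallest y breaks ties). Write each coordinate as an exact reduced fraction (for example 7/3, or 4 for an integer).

1. After x ≥ 11: [(11,4) (18,4) (20,19) (11,19)]
2. After x ≤ 19: [(11,4) (18,4) (19,23/2) (19,19) (11,19)]
3. After y ≥ 15: [(11,15) (19,15) (19,19) (11,19)]
4. After y ≤ 20: [(11,15) (19,15) (19,19) (11,19)]
5. Canonical ring: [(11,15) (19,15) (19,19) (11,19)]

Clipped polygon: [(11,15) (19,15) (19,19) (11,19)]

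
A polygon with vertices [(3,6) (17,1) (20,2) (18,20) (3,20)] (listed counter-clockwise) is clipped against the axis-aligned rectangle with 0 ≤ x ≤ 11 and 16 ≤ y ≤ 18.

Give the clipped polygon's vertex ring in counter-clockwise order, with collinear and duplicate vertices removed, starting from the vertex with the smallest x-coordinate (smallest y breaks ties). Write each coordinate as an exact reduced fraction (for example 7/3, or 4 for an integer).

Clipped polygon: [(3,16) (11,16) (11,18) (3,18)]

1. After x ≥ 0: [(3,6) (17,1) (20,2) (18,20) (3,20)]
2. After x ≤ 11: [(3,6) (11,22/7) (11,20) (3,20)]
3. After y ≥ 16: [(3,16) (11,16) (11,20) (3,20)]
4. After y ≤ 18: [(3,18) (3,16) (11,16) (11,18)]
5. Canonical ring: [(3,16) (11,16) (11,18) (3,18)]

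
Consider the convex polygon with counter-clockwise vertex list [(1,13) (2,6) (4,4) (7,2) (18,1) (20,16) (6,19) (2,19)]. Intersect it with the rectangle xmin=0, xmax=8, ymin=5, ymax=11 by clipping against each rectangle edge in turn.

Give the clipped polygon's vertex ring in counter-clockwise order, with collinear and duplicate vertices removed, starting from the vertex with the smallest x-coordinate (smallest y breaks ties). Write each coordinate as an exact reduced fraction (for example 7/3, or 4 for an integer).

Clipped polygon: [(9/7,11) (2,6) (3,5) (8,5) (8,11)]

1. After x ≥ 0: [(1,13) (2,6) (4,4) (7,2) (18,1) (20,16) (6,19) (2,19)]
2. After x ≤ 8: [(1,13) (2,6) (4,4) (7,2) (8,21/11) (8,130/7) (6,19) (2,19)]
3. After y ≥ 5: [(1,13) (2,6) (3,5) (8,5) (8,130/7) (6,19) (2,19)]
4. After y ≤ 11: [(9/7,11) (2,6) (3,5) (8,5) (8,11)]
5. Canonical ring: [(9/7,11) (2,6) (3,5) (8,5) (8,11)]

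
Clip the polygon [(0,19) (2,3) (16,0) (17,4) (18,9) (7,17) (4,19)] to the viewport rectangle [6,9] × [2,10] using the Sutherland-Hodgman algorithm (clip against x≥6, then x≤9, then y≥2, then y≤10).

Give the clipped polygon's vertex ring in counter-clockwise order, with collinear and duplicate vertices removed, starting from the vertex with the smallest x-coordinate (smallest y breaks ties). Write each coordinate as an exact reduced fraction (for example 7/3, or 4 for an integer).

1. After x ≥ 6: [(6,15/7) (16,0) (17,4) (18,9) (7,17) (6,53/3)]
2. After x ≤ 9: [(6,15/7) (9,3/2) (9,171/11) (7,17) (6,53/3)]
3. After y ≥ 2: [(6,15/7) (20/3,2) (9,2) (9,171/11) (7,17) (6,53/3)]
4. After y ≤ 10: [(6,10) (6,15/7) (20/3,2) (9,2) (9,10)]
5. Canonical ring: [(6,15/7) (20/3,2) (9,2) (9,10) (6,10)]

Clipped polygon: [(6,15/7) (20/3,2) (9,2) (9,10) (6,10)]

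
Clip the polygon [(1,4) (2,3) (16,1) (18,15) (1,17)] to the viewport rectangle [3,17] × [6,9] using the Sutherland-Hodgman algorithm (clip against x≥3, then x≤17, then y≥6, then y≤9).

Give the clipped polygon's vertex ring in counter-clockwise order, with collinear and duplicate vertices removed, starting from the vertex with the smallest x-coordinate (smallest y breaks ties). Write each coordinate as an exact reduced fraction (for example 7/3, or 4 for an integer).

Clipped polygon: [(3,6) (117/7,6) (17,8) (17,9) (3,9)]

1. After x ≥ 3: [(3,20/7) (16,1) (18,15) (3,285/17)]
2. After x ≤ 17: [(3,20/7) (16,1) (17,8) (17,257/17) (3,285/17)]
3. After y ≥ 6: [(3,6) (117/7,6) (17,8) (17,257/17) (3,285/17)]
4. After y ≤ 9: [(3,9) (3,6) (117/7,6) (17,8) (17,9)]
5. Canonical ring: [(3,6) (117/7,6) (17,8) (17,9) (3,9)]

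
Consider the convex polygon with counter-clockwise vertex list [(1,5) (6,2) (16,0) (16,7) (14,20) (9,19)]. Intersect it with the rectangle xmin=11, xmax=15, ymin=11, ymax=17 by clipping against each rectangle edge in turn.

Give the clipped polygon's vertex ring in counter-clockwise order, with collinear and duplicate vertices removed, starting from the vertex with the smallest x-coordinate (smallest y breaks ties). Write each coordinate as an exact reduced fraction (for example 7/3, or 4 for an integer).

1. After x ≥ 11: [(11,1) (16,0) (16,7) (14,20) (11,97/5)]
2. After x ≤ 15: [(11,1) (15,1/5) (15,27/2) (14,20) (11,97/5)]
3. After y ≥ 11: [(11,11) (15,11) (15,27/2) (14,20) (11,97/5)]
4. After y ≤ 17: [(11,17) (11,11) (15,11) (15,27/2) (188/13,17)]
5. Canonical ring: [(11,11) (15,11) (15,27/2) (188/13,17) (11,17)]

Clipped polygon: [(11,11) (15,11) (15,27/2) (188/13,17) (11,17)]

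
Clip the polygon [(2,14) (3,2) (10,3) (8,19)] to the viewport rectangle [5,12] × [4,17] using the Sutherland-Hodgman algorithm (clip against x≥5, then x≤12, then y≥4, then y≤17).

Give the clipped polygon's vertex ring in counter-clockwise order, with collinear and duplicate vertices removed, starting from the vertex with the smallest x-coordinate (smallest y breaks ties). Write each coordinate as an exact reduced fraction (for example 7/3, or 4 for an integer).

1. After x ≥ 5: [(5,33/2) (5,16/7) (10,3) (8,19)]
2. After x ≤ 12: [(5,33/2) (5,16/7) (10,3) (8,19)]
3. After y ≥ 4: [(5,33/2) (5,4) (79/8,4) (8,19)]
4. After y ≤ 17: [(28/5,17) (5,33/2) (5,4) (79/8,4) (33/4,17)]
5. Canonical ring: [(5,4) (79/8,4) (33/4,17) (28/5,17) (5,33/2)]

Clipped polygon: [(5,4) (79/8,4) (33/4,17) (28/5,17) (5,33/2)]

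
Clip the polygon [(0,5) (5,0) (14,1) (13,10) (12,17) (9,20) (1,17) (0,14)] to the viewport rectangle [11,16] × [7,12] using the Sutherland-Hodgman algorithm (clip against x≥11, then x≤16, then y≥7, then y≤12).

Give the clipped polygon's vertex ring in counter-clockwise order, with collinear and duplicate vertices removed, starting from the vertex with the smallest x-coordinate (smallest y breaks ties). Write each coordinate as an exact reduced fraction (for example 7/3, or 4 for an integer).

Clipped polygon: [(11,7) (40/3,7) (13,10) (89/7,12) (11,12)]

1. After x ≥ 11: [(11,2/3) (14,1) (13,10) (12,17) (11,18)]
2. After x ≤ 16: [(11,2/3) (14,1) (13,10) (12,17) (11,18)]
3. After y ≥ 7: [(11,7) (40/3,7) (13,10) (12,17) (11,18)]
4. After y ≤ 12: [(11,12) (11,7) (40/3,7) (13,10) (89/7,12)]
5. Canonical ring: [(11,7) (40/3,7) (13,10) (89/7,12) (11,12)]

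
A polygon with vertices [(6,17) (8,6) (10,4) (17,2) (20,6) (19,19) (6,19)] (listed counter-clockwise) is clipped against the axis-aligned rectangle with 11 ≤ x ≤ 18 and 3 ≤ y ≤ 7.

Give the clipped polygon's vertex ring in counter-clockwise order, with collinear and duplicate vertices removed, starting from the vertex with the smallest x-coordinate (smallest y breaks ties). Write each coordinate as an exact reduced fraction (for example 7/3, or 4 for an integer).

1. After x ≥ 11: [(11,26/7) (17,2) (20,6) (19,19) (11,19)]
2. After x ≤ 18: [(11,26/7) (17,2) (18,10/3) (18,19) (11,19)]
3. After y ≥ 3: [(11,26/7) (27/2,3) (71/4,3) (18,10/3) (18,19) (11,19)]
4. After y ≤ 7: [(11,7) (11,26/7) (27/2,3) (71/4,3) (18,10/3) (18,7)]
5. Canonical ring: [(11,26/7) (27/2,3) (71/4,3) (18,10/3) (18,7) (11,7)]

Clipped polygon: [(11,26/7) (27/2,3) (71/4,3) (18,10/3) (18,7) (11,7)]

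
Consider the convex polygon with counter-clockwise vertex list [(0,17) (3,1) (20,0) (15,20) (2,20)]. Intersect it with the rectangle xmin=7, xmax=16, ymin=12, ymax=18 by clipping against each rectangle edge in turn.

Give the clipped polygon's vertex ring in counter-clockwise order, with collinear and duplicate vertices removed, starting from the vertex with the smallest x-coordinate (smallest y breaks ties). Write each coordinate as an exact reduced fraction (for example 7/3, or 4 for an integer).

Clipped polygon: [(7,12) (16,12) (16,16) (31/2,18) (7,18)]

1. After x ≥ 7: [(7,13/17) (20,0) (15,20) (7,20)]
2. After x ≤ 16: [(7,13/17) (16,4/17) (16,16) (15,20) (7,20)]
3. After y ≥ 12: [(7,12) (16,12) (16,16) (15,20) (7,20)]
4. After y ≤ 18: [(7,18) (7,12) (16,12) (16,16) (31/2,18)]
5. Canonical ring: [(7,12) (16,12) (16,16) (31/2,18) (7,18)]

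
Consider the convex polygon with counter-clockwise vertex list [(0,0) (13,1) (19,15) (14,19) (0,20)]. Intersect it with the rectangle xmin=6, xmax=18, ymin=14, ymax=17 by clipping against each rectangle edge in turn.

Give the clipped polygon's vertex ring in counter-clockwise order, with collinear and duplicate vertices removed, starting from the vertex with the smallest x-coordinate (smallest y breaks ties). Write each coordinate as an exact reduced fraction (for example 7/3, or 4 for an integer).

Clipped polygon: [(6,14) (18,14) (18,79/5) (33/2,17) (6,17)]

1. After x ≥ 6: [(6,6/13) (13,1) (19,15) (14,19) (6,137/7)]
2. After x ≤ 18: [(6,6/13) (13,1) (18,38/3) (18,79/5) (14,19) (6,137/7)]
3. After y ≥ 14: [(6,14) (18,14) (18,79/5) (14,19) (6,137/7)]
4. After y ≤ 17: [(6,17) (6,14) (18,14) (18,79/5) (33/2,17)]
5. Canonical ring: [(6,14) (18,14) (18,79/5) (33/2,17) (6,17)]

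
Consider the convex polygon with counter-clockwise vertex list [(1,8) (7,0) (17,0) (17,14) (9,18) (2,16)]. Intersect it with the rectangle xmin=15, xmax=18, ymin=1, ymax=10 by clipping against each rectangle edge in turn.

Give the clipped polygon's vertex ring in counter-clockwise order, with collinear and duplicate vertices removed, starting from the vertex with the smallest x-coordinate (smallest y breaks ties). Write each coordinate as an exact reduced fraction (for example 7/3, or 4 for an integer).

1. After x ≥ 15: [(15,0) (17,0) (17,14) (15,15)]
2. After x ≤ 18: [(15,0) (17,0) (17,14) (15,15)]
3. After y ≥ 1: [(15,1) (17,1) (17,14) (15,15)]
4. After y ≤ 10: [(15,10) (15,1) (17,1) (17,10)]
5. Canonical ring: [(15,1) (17,1) (17,10) (15,10)]

Clipped polygon: [(15,1) (17,1) (17,10) (15,10)]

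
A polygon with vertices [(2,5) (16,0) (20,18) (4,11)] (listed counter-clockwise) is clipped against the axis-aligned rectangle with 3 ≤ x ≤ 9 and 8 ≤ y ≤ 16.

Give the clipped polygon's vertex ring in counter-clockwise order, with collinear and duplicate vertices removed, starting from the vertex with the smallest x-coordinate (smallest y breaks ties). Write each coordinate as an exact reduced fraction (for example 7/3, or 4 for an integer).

1. After x ≥ 3: [(3,8) (3,65/14) (16,0) (20,18) (4,11)]
2. After x ≤ 9: [(3,8) (3,65/14) (9,5/2) (9,211/16) (4,11)]
3. After y ≥ 8: [(3,8) (3,8) (9,8) (9,211/16) (4,11)]
4. After y ≤ 16: [(3,8) (3,8) (9,8) (9,211/16) (4,11)]
5. Canonical ring: [(3,8) (9,8) (9,211/16) (4,11)]

Clipped polygon: [(3,8) (9,8) (9,211/16) (4,11)]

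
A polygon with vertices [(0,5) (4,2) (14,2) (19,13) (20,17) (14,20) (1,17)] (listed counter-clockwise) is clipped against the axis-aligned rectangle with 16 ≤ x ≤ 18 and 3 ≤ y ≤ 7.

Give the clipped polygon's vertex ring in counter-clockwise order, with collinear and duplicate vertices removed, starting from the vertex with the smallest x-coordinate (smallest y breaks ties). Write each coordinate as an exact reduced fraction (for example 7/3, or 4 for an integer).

1. After x ≥ 16: [(16,32/5) (19,13) (20,17) (16,19)]
2. After x ≤ 18: [(16,32/5) (18,54/5) (18,18) (16,19)]
3. After y ≥ 3: [(16,32/5) (18,54/5) (18,18) (16,19)]
4. After y ≤ 7: [(16,7) (16,32/5) (179/11,7)]
5. Canonical ring: [(16,32/5) (179/11,7) (16,7)]

Clipped polygon: [(16,32/5) (179/11,7) (16,7)]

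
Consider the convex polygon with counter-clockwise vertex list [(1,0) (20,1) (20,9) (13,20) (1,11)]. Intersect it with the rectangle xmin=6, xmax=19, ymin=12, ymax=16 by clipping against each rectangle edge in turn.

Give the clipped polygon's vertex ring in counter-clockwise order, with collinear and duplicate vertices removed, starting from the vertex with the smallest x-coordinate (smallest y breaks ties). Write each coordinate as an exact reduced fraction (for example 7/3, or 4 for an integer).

1. After x ≥ 6: [(6,5/19) (20,1) (20,9) (13,20) (6,59/4)]
2. After x ≤ 19: [(6,5/19) (19,18/19) (19,74/7) (13,20) (6,59/4)]
3. After y ≥ 12: [(6,12) (199/11,12) (13,20) (6,59/4)]
4. After y ≤ 16: [(6,12) (199/11,12) (171/11,16) (23/3,16) (6,59/4)]
5. Canonical ring: [(6,12) (199/11,12) (171/11,16) (23/3,16) (6,59/4)]

Clipped polygon: [(6,12) (199/11,12) (171/11,16) (23/3,16) (6,59/4)]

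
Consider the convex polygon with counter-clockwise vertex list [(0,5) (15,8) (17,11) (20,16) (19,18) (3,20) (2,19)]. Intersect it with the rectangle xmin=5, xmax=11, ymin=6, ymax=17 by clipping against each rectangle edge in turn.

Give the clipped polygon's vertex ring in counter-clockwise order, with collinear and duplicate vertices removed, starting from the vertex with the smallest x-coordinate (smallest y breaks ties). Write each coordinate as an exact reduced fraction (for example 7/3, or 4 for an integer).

Clipped polygon: [(5,6) (11,36/5) (11,17) (5,17)]

1. After x ≥ 5: [(5,6) (15,8) (17,11) (20,16) (19,18) (5,79/4)]
2. After x ≤ 11: [(5,6) (11,36/5) (11,19) (5,79/4)]
3. After y ≥ 6: [(5,6) (11,36/5) (11,19) (5,79/4)]
4. After y ≤ 17: [(5,17) (5,6) (11,36/5) (11,17)]
5. Canonical ring: [(5,6) (11,36/5) (11,17) (5,17)]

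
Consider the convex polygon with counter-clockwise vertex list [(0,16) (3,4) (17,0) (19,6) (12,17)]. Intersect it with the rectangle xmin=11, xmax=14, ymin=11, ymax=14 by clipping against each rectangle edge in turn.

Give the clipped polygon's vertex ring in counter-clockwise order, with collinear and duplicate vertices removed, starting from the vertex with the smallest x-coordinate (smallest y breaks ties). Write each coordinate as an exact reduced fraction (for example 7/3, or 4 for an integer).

1. After x ≥ 11: [(11,203/12) (11,12/7) (17,0) (19,6) (12,17)]
2. After x ≤ 14: [(11,203/12) (11,12/7) (14,6/7) (14,97/7) (12,17)]
3. After y ≥ 11: [(11,203/12) (11,11) (14,11) (14,97/7) (12,17)]
4. After y ≤ 14: [(11,14) (11,11) (14,11) (14,97/7) (153/11,14)]
5. Canonical ring: [(11,11) (14,11) (14,97/7) (153/11,14) (11,14)]

Clipped polygon: [(11,11) (14,11) (14,97/7) (153/11,14) (11,14)]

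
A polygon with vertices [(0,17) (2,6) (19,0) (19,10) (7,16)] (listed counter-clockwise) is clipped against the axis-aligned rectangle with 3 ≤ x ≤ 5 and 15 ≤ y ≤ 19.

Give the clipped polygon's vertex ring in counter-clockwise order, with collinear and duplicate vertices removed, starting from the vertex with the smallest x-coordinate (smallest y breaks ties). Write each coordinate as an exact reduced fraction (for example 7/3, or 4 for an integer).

Clipped polygon: [(3,15) (5,15) (5,114/7) (3,116/7)]

1. After x ≥ 3: [(3,116/7) (3,96/17) (19,0) (19,10) (7,16)]
2. After x ≤ 5: [(5,114/7) (3,116/7) (3,96/17) (5,84/17)]
3. After y ≥ 15: [(5,15) (5,114/7) (3,116/7) (3,15)]
4. After y ≤ 19: [(5,15) (5,114/7) (3,116/7) (3,15)]
5. Canonical ring: [(3,15) (5,15) (5,114/7) (3,116/7)]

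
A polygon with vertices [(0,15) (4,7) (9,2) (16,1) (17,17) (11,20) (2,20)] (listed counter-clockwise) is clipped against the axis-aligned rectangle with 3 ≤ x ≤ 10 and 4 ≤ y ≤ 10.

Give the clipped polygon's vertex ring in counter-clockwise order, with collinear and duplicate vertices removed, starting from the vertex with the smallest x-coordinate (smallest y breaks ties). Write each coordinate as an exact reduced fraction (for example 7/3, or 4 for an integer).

Clipped polygon: [(3,9) (4,7) (7,4) (10,4) (10,10) (3,10)]

1. After x ≥ 3: [(3,9) (4,7) (9,2) (16,1) (17,17) (11,20) (3,20)]
2. After x ≤ 10: [(3,9) (4,7) (9,2) (10,13/7) (10,20) (3,20)]
3. After y ≥ 4: [(3,9) (4,7) (7,4) (10,4) (10,20) (3,20)]
4. After y ≤ 10: [(3,10) (3,9) (4,7) (7,4) (10,4) (10,10)]
5. Canonical ring: [(3,9) (4,7) (7,4) (10,4) (10,10) (3,10)]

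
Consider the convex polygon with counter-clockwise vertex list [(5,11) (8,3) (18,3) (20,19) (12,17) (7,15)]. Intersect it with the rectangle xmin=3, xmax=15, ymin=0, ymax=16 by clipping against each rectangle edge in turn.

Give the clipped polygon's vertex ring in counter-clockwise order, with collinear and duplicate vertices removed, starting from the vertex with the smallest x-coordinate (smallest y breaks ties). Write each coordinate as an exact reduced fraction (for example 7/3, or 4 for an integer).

1. After x ≥ 3: [(5,11) (8,3) (18,3) (20,19) (12,17) (7,15)]
2. After x ≤ 15: [(5,11) (8,3) (15,3) (15,71/4) (12,17) (7,15)]
3. After y ≥ 0: [(5,11) (8,3) (15,3) (15,71/4) (12,17) (7,15)]
4. After y ≤ 16: [(5,11) (8,3) (15,3) (15,16) (19/2,16) (7,15)]
5. Canonical ring: [(5,11) (8,3) (15,3) (15,16) (19/2,16) (7,15)]

Clipped polygon: [(5,11) (8,3) (15,3) (15,16) (19/2,16) (7,15)]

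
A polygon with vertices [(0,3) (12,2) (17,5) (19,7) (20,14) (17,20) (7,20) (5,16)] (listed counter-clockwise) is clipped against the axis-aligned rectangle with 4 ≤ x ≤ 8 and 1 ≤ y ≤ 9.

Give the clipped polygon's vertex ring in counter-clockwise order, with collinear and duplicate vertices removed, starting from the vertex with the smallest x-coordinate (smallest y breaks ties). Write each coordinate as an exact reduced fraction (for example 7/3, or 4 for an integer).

1. After x ≥ 4: [(4,67/5) (4,8/3) (12,2) (17,5) (19,7) (20,14) (17,20) (7,20) (5,16)]
2. After x ≤ 8: [(4,67/5) (4,8/3) (8,7/3) (8,20) (7,20) (5,16)]
3. After y ≥ 1: [(4,67/5) (4,8/3) (8,7/3) (8,20) (7,20) (5,16)]
4. After y ≤ 9: [(4,9) (4,8/3) (8,7/3) (8,9)]
5. Canonical ring: [(4,8/3) (8,7/3) (8,9) (4,9)]

Clipped polygon: [(4,8/3) (8,7/3) (8,9) (4,9)]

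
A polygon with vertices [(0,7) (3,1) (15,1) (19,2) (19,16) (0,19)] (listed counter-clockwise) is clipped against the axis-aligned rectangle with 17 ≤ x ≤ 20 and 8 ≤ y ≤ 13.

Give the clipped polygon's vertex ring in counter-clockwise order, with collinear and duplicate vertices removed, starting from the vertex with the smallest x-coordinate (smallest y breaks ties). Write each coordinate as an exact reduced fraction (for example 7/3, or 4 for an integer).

1. After x ≥ 17: [(17,3/2) (19,2) (19,16) (17,310/19)]
2. After x ≤ 20: [(17,3/2) (19,2) (19,16) (17,310/19)]
3. After y ≥ 8: [(17,8) (19,8) (19,16) (17,310/19)]
4. After y ≤ 13: [(17,13) (17,8) (19,8) (19,13)]
5. Canonical ring: [(17,8) (19,8) (19,13) (17,13)]

Clipped polygon: [(17,8) (19,8) (19,13) (17,13)]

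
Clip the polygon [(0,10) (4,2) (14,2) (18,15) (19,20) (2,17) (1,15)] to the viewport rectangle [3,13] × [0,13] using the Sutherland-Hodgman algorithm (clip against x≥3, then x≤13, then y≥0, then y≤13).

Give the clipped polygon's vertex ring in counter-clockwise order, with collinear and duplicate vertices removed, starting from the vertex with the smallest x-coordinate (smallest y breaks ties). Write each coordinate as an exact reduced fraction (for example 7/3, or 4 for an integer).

Clipped polygon: [(3,4) (4,2) (13,2) (13,13) (3,13)]

1. After x ≥ 3: [(3,4) (4,2) (14,2) (18,15) (19,20) (3,292/17)]
2. After x ≤ 13: [(3,4) (4,2) (13,2) (13,322/17) (3,292/17)]
3. After y ≥ 0: [(3,4) (4,2) (13,2) (13,322/17) (3,292/17)]
4. After y ≤ 13: [(3,13) (3,4) (4,2) (13,2) (13,13)]
5. Canonical ring: [(3,4) (4,2) (13,2) (13,13) (3,13)]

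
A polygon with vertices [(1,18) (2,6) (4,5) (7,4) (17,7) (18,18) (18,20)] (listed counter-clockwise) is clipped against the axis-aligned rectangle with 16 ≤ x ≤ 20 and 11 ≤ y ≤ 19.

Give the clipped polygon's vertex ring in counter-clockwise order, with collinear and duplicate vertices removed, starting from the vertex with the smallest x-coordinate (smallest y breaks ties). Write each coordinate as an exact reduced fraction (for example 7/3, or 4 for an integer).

1. After x ≥ 16: [(16,336/17) (16,67/10) (17,7) (18,18) (18,20)]
2. After x ≤ 20: [(16,336/17) (16,67/10) (17,7) (18,18) (18,20)]
3. After y ≥ 11: [(16,336/17) (16,11) (191/11,11) (18,18) (18,20)]
4. After y ≤ 19: [(16,19) (16,11) (191/11,11) (18,18) (18,19)]
5. Canonical ring: [(16,11) (191/11,11) (18,18) (18,19) (16,19)]

Clipped polygon: [(16,11) (191/11,11) (18,18) (18,19) (16,19)]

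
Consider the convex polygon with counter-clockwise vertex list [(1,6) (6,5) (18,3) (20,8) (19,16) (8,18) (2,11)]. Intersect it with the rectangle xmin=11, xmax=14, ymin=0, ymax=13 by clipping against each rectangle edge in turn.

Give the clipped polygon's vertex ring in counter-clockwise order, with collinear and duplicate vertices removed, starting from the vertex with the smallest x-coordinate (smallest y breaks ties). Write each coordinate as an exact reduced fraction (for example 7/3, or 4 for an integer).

1. After x ≥ 11: [(11,25/6) (18,3) (20,8) (19,16) (11,192/11)]
2. After x ≤ 14: [(11,25/6) (14,11/3) (14,186/11) (11,192/11)]
3. After y ≥ 0: [(11,25/6) (14,11/3) (14,186/11) (11,192/11)]
4. After y ≤ 13: [(11,13) (11,25/6) (14,11/3) (14,13)]
5. Canonical ring: [(11,25/6) (14,11/3) (14,13) (11,13)]

Clipped polygon: [(11,25/6) (14,11/3) (14,13) (11,13)]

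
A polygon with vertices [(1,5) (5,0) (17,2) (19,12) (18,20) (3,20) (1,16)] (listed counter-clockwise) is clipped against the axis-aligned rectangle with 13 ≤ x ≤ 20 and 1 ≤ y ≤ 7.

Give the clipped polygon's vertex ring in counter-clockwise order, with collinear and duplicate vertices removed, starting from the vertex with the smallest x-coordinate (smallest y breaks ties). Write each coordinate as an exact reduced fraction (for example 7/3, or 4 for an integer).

Clipped polygon: [(13,4/3) (17,2) (18,7) (13,7)]

1. After x ≥ 13: [(13,4/3) (17,2) (19,12) (18,20) (13,20)]
2. After x ≤ 20: [(13,4/3) (17,2) (19,12) (18,20) (13,20)]
3. After y ≥ 1: [(13,4/3) (17,2) (19,12) (18,20) (13,20)]
4. After y ≤ 7: [(13,7) (13,4/3) (17,2) (18,7)]
5. Canonical ring: [(13,4/3) (17,2) (18,7) (13,7)]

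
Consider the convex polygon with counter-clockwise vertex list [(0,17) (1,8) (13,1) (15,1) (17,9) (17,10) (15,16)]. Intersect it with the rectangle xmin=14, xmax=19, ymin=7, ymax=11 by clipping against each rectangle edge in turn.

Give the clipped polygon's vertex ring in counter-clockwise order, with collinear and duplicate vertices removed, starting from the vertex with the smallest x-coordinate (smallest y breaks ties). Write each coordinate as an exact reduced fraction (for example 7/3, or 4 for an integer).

Clipped polygon: [(14,7) (33/2,7) (17,9) (17,10) (50/3,11) (14,11)]

1. After x ≥ 14: [(14,241/15) (14,1) (15,1) (17,9) (17,10) (15,16)]
2. After x ≤ 19: [(14,241/15) (14,1) (15,1) (17,9) (17,10) (15,16)]
3. After y ≥ 7: [(14,241/15) (14,7) (33/2,7) (17,9) (17,10) (15,16)]
4. After y ≤ 11: [(14,11) (14,7) (33/2,7) (17,9) (17,10) (50/3,11)]
5. Canonical ring: [(14,7) (33/2,7) (17,9) (17,10) (50/3,11) (14,11)]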